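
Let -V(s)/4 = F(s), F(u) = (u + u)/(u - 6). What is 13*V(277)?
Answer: -28808/271 ≈ -106.30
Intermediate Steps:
F(u) = 2*u/(-6 + u) (F(u) = (2*u)/(-6 + u) = 2*u/(-6 + u))
V(s) = -8*s/(-6 + s)
13*V(277) = 13*(-8*277/(-6 + 277)) = 13*(-8*277/271) = 13*(-8*277*1/271) = 13*(-2216/271) = -28808/271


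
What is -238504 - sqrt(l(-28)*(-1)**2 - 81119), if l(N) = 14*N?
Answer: -238504 - I*sqrt(81511) ≈ -2.385e+5 - 285.5*I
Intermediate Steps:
-238504 - sqrt(l(-28)*(-1)**2 - 81119) = -238504 - sqrt((14*(-28))*(-1)**2 - 81119) = -238504 - sqrt(-392*1 - 81119) = -238504 - sqrt(-392 - 81119) = -238504 - sqrt(-81511) = -238504 - I*sqrt(81511)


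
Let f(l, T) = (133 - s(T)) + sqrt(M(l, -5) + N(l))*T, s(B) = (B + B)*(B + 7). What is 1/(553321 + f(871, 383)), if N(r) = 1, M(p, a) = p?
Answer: 127357/32375654494 - 383*sqrt(218)/32375654494 ≈ 3.7591e-6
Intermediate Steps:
s(B) = 2*B*(7 + B) (s(B) = (2*B)*(7 + B) = 2*B*(7 + B))
f(l, T) = 133 + T*sqrt(1 + l) - 2*T*(7 + T) (f(l, T) = (133 - 2*T*(7 + T)) + sqrt(l + 1)*T = (133 - 2*T*(7 + T)) + sqrt(1 + l)*T = (133 - 2*T*(7 + T)) + T*sqrt(1 + l) = 133 + T*sqrt(1 + l) - 2*T*(7 + T))
1/(553321 + f(871, 383)) = 1/(553321 + (133 + 383*sqrt(1 + 871) - 2*383*(7 + 383))) = 1/(553321 + (133 + 383*sqrt(872) - 2*383*390)) = 1/(553321 + (133 + 383*(2*sqrt(218)) - 298740)) = 1/(553321 + (133 + 766*sqrt(218) - 298740)) = 1/(553321 + (-298607 + 766*sqrt(218))) = 1/(254714 + 766*sqrt(218))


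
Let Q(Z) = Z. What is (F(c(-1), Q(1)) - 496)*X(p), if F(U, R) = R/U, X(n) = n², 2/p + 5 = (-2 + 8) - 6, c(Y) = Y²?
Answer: -396/5 ≈ -79.200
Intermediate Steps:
p = -⅖ (p = 2/(-5 + ((-2 + 8) - 6)) = 2/(-5 + (6 - 6)) = 2/(-5 + 0) = 2/(-5) = 2*(-⅕) = -⅖ ≈ -0.40000)
(F(c(-1), Q(1)) - 496)*X(p) = (1/(-1)² - 496)*(-⅖)² = (1/1 - 496)*(4/25) = (1*1 - 496)*(4/25) = (1 - 496)*(4/25) = -495*4/25 = -396/5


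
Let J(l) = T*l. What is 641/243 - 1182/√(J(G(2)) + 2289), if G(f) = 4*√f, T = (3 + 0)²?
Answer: 641/243 - 394*√3/√(763 + 12*√2) ≈ -21.797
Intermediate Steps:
T = 9 (T = 3² = 9)
J(l) = 9*l
641/243 - 1182/√(J(G(2)) + 2289) = 641/243 - 1182/√(9*(4*√2) + 2289) = 641*(1/243) - 1182/√(36*√2 + 2289) = 641/243 - 1182/√(2289 + 36*√2)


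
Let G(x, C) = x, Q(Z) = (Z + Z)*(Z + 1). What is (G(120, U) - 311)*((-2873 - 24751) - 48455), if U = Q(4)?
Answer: 14531089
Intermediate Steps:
Q(Z) = 2*Z*(1 + Z) (Q(Z) = (2*Z)*(1 + Z) = 2*Z*(1 + Z))
U = 40 (U = 2*4*(1 + 4) = 2*4*5 = 40)
(G(120, U) - 311)*((-2873 - 24751) - 48455) = (120 - 311)*((-2873 - 24751) - 48455) = -191*(-27624 - 48455) = -191*(-76079) = 14531089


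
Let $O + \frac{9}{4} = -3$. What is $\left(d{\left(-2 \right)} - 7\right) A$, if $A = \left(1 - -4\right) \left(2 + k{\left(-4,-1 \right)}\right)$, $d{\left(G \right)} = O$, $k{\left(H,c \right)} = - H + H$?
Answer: $- \frac{245}{2} \approx -122.5$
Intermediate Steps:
$O = - \frac{21}{4}$ ($O = - \frac{9}{4} - 3 = - \frac{21}{4} \approx -5.25$)
$k{\left(H,c \right)} = 0$
$d{\left(G \right)} = - \frac{21}{4}$
$A = 10$ ($A = \left(1 - -4\right) \left(2 + 0\right) = \left(1 + 4\right) 2 = 5 \cdot 2 = 10$)
$\left(d{\left(-2 \right)} - 7\right) A = \left(- \frac{21}{4} - 7\right) 10 = \left(- \frac{49}{4}\right) 10 = - \frac{245}{2}$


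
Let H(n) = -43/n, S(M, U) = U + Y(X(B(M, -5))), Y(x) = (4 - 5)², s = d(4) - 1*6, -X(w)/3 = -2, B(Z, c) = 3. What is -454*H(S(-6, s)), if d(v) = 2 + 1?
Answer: -9761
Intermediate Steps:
X(w) = 6 (X(w) = -3*(-2) = 6)
d(v) = 3
s = -3 (s = 3 - 1*6 = 3 - 6 = -3)
Y(x) = 1 (Y(x) = (-1)² = 1)
S(M, U) = 1 + U (S(M, U) = U + 1 = 1 + U)
-454*H(S(-6, s)) = -(-19522)/(1 - 3) = -(-19522)/(-2) = -(-19522)*(-1)/2 = -454*43/2 = -9761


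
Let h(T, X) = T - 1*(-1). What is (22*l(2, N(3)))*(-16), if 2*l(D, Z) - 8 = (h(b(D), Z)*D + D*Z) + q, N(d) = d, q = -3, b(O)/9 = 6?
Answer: -21296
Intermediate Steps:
b(O) = 54 (b(O) = 9*6 = 54)
h(T, X) = 1 + T (h(T, X) = T + 1 = 1 + T)
l(D, Z) = 5/2 + 55*D/2 + D*Z/2 (l(D, Z) = 4 + (((1 + 54)*D + D*Z) - 3)/2 = 4 + ((55*D + D*Z) - 3)/2 = 4 + (-3 + 55*D + D*Z)/2 = 4 + (-3/2 + 55*D/2 + D*Z/2) = 5/2 + 55*D/2 + D*Z/2)
(22*l(2, N(3)))*(-16) = (22*(5/2 + (55/2)*2 + (1/2)*2*3))*(-16) = (22*(5/2 + 55 + 3))*(-16) = (22*(121/2))*(-16) = 1331*(-16) = -21296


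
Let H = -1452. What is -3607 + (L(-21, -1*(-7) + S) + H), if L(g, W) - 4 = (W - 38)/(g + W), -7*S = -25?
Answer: -368823/73 ≈ -5052.4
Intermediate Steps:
S = 25/7 (S = -⅐*(-25) = 25/7 ≈ 3.5714)
L(g, W) = 4 + (-38 + W)/(W + g) (L(g, W) = 4 + (W - 38)/(g + W) = 4 + (-38 + W)/(W + g))
-3607 + (L(-21, -1*(-7) + S) + H) = -3607 + ((-38 + 4*(-21) + 5*(-1*(-7) + 25/7))/((-1*(-7) + 25/7) - 21) - 1452) = -3607 + ((-38 - 84 + 5*(7 + 25/7))/((7 + 25/7) - 21) - 1452) = -3607 + ((-38 - 84 + 5*(74/7))/(74/7 - 21) - 1452) = -3607 + ((-38 - 84 + 370/7)/(-73/7) - 1452) = -3607 + (-7/73*(-484/7) - 1452) = -3607 + (484/73 - 1452) = -3607 - 105512/73 = -368823/73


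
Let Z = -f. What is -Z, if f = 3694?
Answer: 3694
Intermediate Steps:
Z = -3694 (Z = -1*3694 = -3694)
-Z = -1*(-3694) = 3694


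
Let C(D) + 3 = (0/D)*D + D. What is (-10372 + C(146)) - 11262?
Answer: -21491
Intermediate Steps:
C(D) = -3 + D (C(D) = -3 + ((0/D)*D + D) = -3 + (0*D + D) = -3 + (0 + D) = -3 + D)
(-10372 + C(146)) - 11262 = (-10372 + (-3 + 146)) - 11262 = (-10372 + 143) - 11262 = -10229 - 11262 = -21491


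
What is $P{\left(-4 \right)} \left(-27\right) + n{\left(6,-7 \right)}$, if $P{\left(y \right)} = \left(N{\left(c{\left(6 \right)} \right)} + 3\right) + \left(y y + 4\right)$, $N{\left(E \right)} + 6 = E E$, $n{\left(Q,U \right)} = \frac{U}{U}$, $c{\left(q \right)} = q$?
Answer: $-1430$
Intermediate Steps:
$n{\left(Q,U \right)} = 1$
$N{\left(E \right)} = -6 + E^{2}$ ($N{\left(E \right)} = -6 + E E = -6 + E^{2}$)
$P{\left(y \right)} = 37 + y^{2}$ ($P{\left(y \right)} = \left(\left(-6 + 6^{2}\right) + 3\right) + \left(y y + 4\right) = \left(\left(-6 + 36\right) + 3\right) + \left(y^{2} + 4\right) = \left(30 + 3\right) + \left(4 + y^{2}\right) = 33 + \left(4 + y^{2}\right) = 37 + y^{2}$)
$P{\left(-4 \right)} \left(-27\right) + n{\left(6,-7 \right)} = \left(37 + \left(-4\right)^{2}\right) \left(-27\right) + 1 = \left(37 + 16\right) \left(-27\right) + 1 = 53 \left(-27\right) + 1 = -1431 + 1 = -1430$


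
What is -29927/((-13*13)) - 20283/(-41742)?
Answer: 417546887/2351466 ≈ 177.57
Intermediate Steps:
-29927/((-13*13)) - 20283/(-41742) = -29927/(-169) - 20283*(-1/41742) = -29927*(-1/169) + 6761/13914 = 29927/169 + 6761/13914 = 417546887/2351466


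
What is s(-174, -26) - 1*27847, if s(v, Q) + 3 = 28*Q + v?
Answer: -28752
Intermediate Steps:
s(v, Q) = -3 + v + 28*Q (s(v, Q) = -3 + (28*Q + v) = -3 + (v + 28*Q) = -3 + v + 28*Q)
s(-174, -26) - 1*27847 = (-3 - 174 + 28*(-26)) - 1*27847 = (-3 - 174 - 728) - 27847 = -905 - 27847 = -28752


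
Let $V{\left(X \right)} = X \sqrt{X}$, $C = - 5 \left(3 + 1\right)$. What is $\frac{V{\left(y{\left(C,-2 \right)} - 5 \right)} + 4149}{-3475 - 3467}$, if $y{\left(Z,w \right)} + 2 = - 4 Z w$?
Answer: $- \frac{1383}{2314} + \frac{167 i \sqrt{167}}{6942} \approx -0.59767 + 0.31088 i$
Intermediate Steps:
$C = -20$ ($C = \left(-5\right) 4 = -20$)
$y{\left(Z,w \right)} = -2 - 4 Z w$ ($y{\left(Z,w \right)} = -2 + - 4 Z w = -2 - 4 Z w$)
$V{\left(X \right)} = X^{\frac{3}{2}}$
$\frac{V{\left(y{\left(C,-2 \right)} - 5 \right)} + 4149}{-3475 - 3467} = \frac{\left(\left(-2 - \left(-80\right) \left(-2\right)\right) - 5\right)^{\frac{3}{2}} + 4149}{-3475 - 3467} = \frac{\left(\left(-2 - 160\right) - 5\right)^{\frac{3}{2}} + 4149}{-6942} = \left(\left(-162 - 5\right)^{\frac{3}{2}} + 4149\right) \left(- \frac{1}{6942}\right) = \left(\left(-167\right)^{\frac{3}{2}} + 4149\right) \left(- \frac{1}{6942}\right) = \left(- 167 i \sqrt{167} + 4149\right) \left(- \frac{1}{6942}\right) = \left(4149 - 167 i \sqrt{167}\right) \left(- \frac{1}{6942}\right) = - \frac{1383}{2314} + \frac{167 i \sqrt{167}}{6942}$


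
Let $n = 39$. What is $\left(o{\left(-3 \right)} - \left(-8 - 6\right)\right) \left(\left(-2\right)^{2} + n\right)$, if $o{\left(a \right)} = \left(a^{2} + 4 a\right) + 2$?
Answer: $559$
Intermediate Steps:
$o{\left(a \right)} = 2 + a^{2} + 4 a$
$\left(o{\left(-3 \right)} - \left(-8 - 6\right)\right) \left(\left(-2\right)^{2} + n\right) = \left(\left(2 + \left(-3\right)^{2} + 4 \left(-3\right)\right) - \left(-8 - 6\right)\right) \left(\left(-2\right)^{2} + 39\right) = \left(\left(2 + 9 - 12\right) - -14\right) \left(4 + 39\right) = \left(-1 + 14\right) 43 = 13 \cdot 43 = 559$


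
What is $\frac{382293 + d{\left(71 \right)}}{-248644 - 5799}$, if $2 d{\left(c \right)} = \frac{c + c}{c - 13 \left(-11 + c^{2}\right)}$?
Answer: $- \frac{24970996396}{16619962317} \approx -1.5025$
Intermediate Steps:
$d{\left(c \right)} = \frac{c}{143 + c - 13 c^{2}}$ ($d{\left(c \right)} = \frac{\left(c + c\right) \frac{1}{c - 13 \left(-11 + c^{2}\right)}}{2} = \frac{2 c \frac{1}{c - \left(-143 + 13 c^{2}\right)}}{2} = \frac{2 c \frac{1}{143 + c - 13 c^{2}}}{2} = \frac{c}{143 + c - 13 c^{2}}$)
$\frac{382293 + d{\left(71 \right)}}{-248644 - 5799} = \frac{382293 + \frac{71}{143 + 71 - 13 \cdot 71^{2}}}{-248644 - 5799} = \frac{382293 + \frac{71}{143 + 71 - 65533}}{-254443} = \left(382293 + \frac{71}{143 + 71 - 65533}\right) \left(- \frac{1}{254443}\right) = \left(382293 + \frac{71}{-65319}\right) \left(- \frac{1}{254443}\right) = \left(382293 + 71 \left(- \frac{1}{65319}\right)\right) \left(- \frac{1}{254443}\right) = \left(382293 - \frac{71}{65319}\right) \left(- \frac{1}{254443}\right) = \frac{24970996396}{65319} \left(- \frac{1}{254443}\right) = - \frac{24970996396}{16619962317}$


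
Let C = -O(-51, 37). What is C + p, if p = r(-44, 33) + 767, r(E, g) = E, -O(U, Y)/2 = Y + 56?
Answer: 909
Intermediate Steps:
O(U, Y) = -112 - 2*Y (O(U, Y) = -2*(Y + 56) = -2*(56 + Y) = -112 - 2*Y)
C = 186 (C = -(-112 - 2*37) = -(-112 - 74) = -1*(-186) = 186)
p = 723 (p = -44 + 767 = 723)
C + p = 186 + 723 = 909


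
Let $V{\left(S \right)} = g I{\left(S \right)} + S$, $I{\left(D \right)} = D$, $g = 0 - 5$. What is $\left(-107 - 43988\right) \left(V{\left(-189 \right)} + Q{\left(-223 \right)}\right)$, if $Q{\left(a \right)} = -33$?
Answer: $-31880685$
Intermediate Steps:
$g = -5$
$V{\left(S \right)} = - 4 S$ ($V{\left(S \right)} = - 5 S + S = - 4 S$)
$\left(-107 - 43988\right) \left(V{\left(-189 \right)} + Q{\left(-223 \right)}\right) = \left(-107 - 43988\right) \left(\left(-4\right) \left(-189\right) - 33\right) = - 44095 \left(756 - 33\right) = \left(-44095\right) 723 = -31880685$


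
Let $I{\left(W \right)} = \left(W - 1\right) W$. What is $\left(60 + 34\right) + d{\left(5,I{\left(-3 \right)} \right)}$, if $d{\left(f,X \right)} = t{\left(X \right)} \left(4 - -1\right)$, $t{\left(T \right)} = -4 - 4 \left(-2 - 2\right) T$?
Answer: $1034$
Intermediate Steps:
$I{\left(W \right)} = W \left(-1 + W\right)$ ($I{\left(W \right)} = \left(-1 + W\right) W = W \left(-1 + W\right)$)
$t{\left(T \right)} = -4 + 16 T$ ($t{\left(T \right)} = -4 - 4 \left(- 4 T\right) = -4 + 16 T$)
$d{\left(f,X \right)} = -20 + 80 X$ ($d{\left(f,X \right)} = \left(-4 + 16 X\right) \left(4 - -1\right) = \left(-4 + 16 X\right) \left(4 + 1\right) = \left(-4 + 16 X\right) 5 = -20 + 80 X$)
$\left(60 + 34\right) + d{\left(5,I{\left(-3 \right)} \right)} = \left(60 + 34\right) - \left(20 - 80 \left(- 3 \left(-1 - 3\right)\right)\right) = 94 - \left(20 - 80 \left(\left(-3\right) \left(-4\right)\right)\right) = 94 + \left(-20 + 80 \cdot 12\right) = 94 + \left(-20 + 960\right) = 94 + 940 = 1034$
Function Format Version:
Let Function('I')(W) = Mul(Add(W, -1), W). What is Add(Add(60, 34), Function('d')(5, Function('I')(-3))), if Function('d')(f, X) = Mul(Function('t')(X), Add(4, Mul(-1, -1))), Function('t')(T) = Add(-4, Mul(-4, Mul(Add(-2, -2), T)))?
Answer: 1034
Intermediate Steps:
Function('I')(W) = Mul(W, Add(-1, W)) (Function('I')(W) = Mul(Add(-1, W), W) = Mul(W, Add(-1, W)))
Function('t')(T) = Add(-4, Mul(16, T)) (Function('t')(T) = Add(-4, Mul(-4, Mul(-4, T))) = Add(-4, Mul(16, T)))
Function('d')(f, X) = Add(-20, Mul(80, X)) (Function('d')(f, X) = Mul(Add(-4, Mul(16, X)), Add(4, Mul(-1, -1))) = Mul(Add(-4, Mul(16, X)), Add(4, 1)) = Mul(Add(-4, Mul(16, X)), 5) = Add(-20, Mul(80, X)))
Add(Add(60, 34), Function('d')(5, Function('I')(-3))) = Add(Add(60, 34), Add(-20, Mul(80, Mul(-3, Add(-1, -3))))) = Add(94, Add(-20, Mul(80, Mul(-3, -4)))) = Add(94, Add(-20, Mul(80, 12))) = Add(94, Add(-20, 960)) = Add(94, 940) = 1034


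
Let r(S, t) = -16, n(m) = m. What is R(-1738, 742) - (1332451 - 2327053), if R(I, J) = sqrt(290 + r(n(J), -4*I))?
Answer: 994602 + sqrt(274) ≈ 9.9462e+5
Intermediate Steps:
R(I, J) = sqrt(274) (R(I, J) = sqrt(290 - 16) = sqrt(274))
R(-1738, 742) - (1332451 - 2327053) = sqrt(274) - (1332451 - 2327053) = sqrt(274) - 1*(-994602) = sqrt(274) + 994602 = 994602 + sqrt(274)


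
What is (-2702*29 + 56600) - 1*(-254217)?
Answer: 232459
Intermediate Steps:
(-2702*29 + 56600) - 1*(-254217) = (-78358 + 56600) + 254217 = -21758 + 254217 = 232459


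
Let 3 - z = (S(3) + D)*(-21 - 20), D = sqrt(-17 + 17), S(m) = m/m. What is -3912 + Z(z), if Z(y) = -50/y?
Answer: -86089/22 ≈ -3913.1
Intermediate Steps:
S(m) = 1
D = 0 (D = sqrt(0) = 0)
z = 44 (z = 3 - (1 + 0)*(-21 - 20) = 3 - (-41) = 3 - 1*(-41) = 3 + 41 = 44)
-3912 + Z(z) = -3912 - 50/44 = -3912 - 50*1/44 = -3912 - 25/22 = -86089/22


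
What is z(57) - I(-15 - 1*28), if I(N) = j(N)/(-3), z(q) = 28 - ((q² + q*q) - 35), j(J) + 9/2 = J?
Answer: -38705/6 ≈ -6450.8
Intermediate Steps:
j(J) = -9/2 + J
z(q) = 63 - 2*q² (z(q) = 28 - ((q² + q²) - 35) = 28 - (2*q² - 35) = 28 - (-35 + 2*q²) = 28 + (35 - 2*q²) = 63 - 2*q²)
I(N) = 3/2 - N/3 (I(N) = (-9/2 + N)/(-3) = (-9/2 + N)*(-⅓) = 3/2 - N/3)
z(57) - I(-15 - 1*28) = (63 - 2*57²) - (3/2 - (-15 - 1*28)/3) = (63 - 2*3249) - (3/2 - (-15 - 28)/3) = (63 - 6498) - (3/2 - ⅓*(-43)) = -6435 - (3/2 + 43/3) = -6435 - 1*95/6 = -6435 - 95/6 = -38705/6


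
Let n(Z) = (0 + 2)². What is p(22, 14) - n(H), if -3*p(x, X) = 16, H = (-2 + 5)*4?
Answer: -28/3 ≈ -9.3333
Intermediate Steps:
H = 12 (H = 3*4 = 12)
p(x, X) = -16/3 (p(x, X) = -⅓*16 = -16/3)
n(Z) = 4 (n(Z) = 2² = 4)
p(22, 14) - n(H) = -16/3 - 1*4 = -16/3 - 4 = -28/3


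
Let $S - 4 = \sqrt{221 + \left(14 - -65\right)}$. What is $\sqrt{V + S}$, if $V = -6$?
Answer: $\sqrt{-2 + 10 \sqrt{3}} \approx 3.9141$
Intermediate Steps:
$S = 4 + 10 \sqrt{3}$ ($S = 4 + \sqrt{221 + \left(14 - -65\right)} = 4 + \sqrt{221 + \left(14 + 65\right)} = 4 + \sqrt{221 + 79} = 4 + \sqrt{300} = 4 + 10 \sqrt{3} \approx 21.32$)
$\sqrt{V + S} = \sqrt{-6 + \left(4 + 10 \sqrt{3}\right)} = \sqrt{-2 + 10 \sqrt{3}}$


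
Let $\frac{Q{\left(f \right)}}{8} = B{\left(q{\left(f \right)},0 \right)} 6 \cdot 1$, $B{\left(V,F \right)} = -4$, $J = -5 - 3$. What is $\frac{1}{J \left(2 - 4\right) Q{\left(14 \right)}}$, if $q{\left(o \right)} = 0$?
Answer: $- \frac{1}{3072} \approx -0.00032552$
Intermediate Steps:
$J = -8$
$Q{\left(f \right)} = -192$ ($Q{\left(f \right)} = 8 \left(-4\right) 6 \cdot 1 = 8 \left(\left(-24\right) 1\right) = 8 \left(-24\right) = -192$)
$\frac{1}{J \left(2 - 4\right) Q{\left(14 \right)}} = \frac{1}{- 8 \left(2 - 4\right) \left(-192\right)} = \frac{1}{\left(-8\right) \left(-2\right) \left(-192\right)} = \frac{1}{16 \left(-192\right)} = \frac{1}{-3072} = - \frac{1}{3072}$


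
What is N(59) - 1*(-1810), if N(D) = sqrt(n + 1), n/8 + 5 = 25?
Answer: 1810 + sqrt(161) ≈ 1822.7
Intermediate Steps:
n = 160 (n = -40 + 8*25 = -40 + 200 = 160)
N(D) = sqrt(161) (N(D) = sqrt(160 + 1) = sqrt(161))
N(59) - 1*(-1810) = sqrt(161) - 1*(-1810) = sqrt(161) + 1810 = 1810 + sqrt(161)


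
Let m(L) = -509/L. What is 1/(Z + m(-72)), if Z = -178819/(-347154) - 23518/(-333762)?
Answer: 21066693336/161265700867 ≈ 0.13063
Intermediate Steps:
Z = 1027990225/1755557778 (Z = -178819*(-1/347154) - 23518*(-1/333762) = 178819/347154 + 1069/15171 = 1027990225/1755557778 ≈ 0.58556)
1/(Z + m(-72)) = 1/(1027990225/1755557778 - 509/(-72)) = 1/(1027990225/1755557778 - 509*(-1/72)) = 1/(1027990225/1755557778 + 509/72) = 1/(161265700867/21066693336) = 21066693336/161265700867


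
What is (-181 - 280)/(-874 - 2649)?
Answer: 461/3523 ≈ 0.13085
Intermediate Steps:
(-181 - 280)/(-874 - 2649) = -461/(-3523) = -461*(-1/3523) = 461/3523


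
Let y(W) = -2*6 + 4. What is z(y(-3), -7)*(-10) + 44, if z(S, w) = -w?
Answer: -26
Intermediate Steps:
y(W) = -8 (y(W) = -12 + 4 = -8)
z(y(-3), -7)*(-10) + 44 = -1*(-7)*(-10) + 44 = 7*(-10) + 44 = -70 + 44 = -26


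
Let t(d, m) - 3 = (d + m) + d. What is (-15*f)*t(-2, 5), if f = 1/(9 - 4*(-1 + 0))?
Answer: -60/13 ≈ -4.6154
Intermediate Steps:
t(d, m) = 3 + m + 2*d (t(d, m) = 3 + ((d + m) + d) = 3 + (m + 2*d) = 3 + m + 2*d)
f = 1/13 (f = 1/(9 - 4*(-1)) = 1/(9 + 4) = 1/13 ≈ 0.076923)
(-15*f)*t(-2, 5) = (-15*1/13)*(3 + 5 + 2*(-2)) = -15*(3 + 5 - 4)/13 = -15/13*4 = -60/13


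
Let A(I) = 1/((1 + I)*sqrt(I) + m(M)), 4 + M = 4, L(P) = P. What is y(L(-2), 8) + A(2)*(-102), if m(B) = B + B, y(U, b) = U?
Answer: -2 - 17*sqrt(2) ≈ -26.042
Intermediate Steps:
M = 0 (M = -4 + 4 = 0)
m(B) = 2*B
A(I) = 1/(sqrt(I)*(1 + I)) (A(I) = 1/((1 + I)*sqrt(I) + 2*0) = 1/(sqrt(I)*(1 + I) + 0) = 1/(sqrt(I)*(1 + I)))
y(L(-2), 8) + A(2)*(-102) = -2 + (1/(sqrt(2)*(1 + 2)))*(-102) = -2 + ((sqrt(2)/2)/3)*(-102) = -2 + ((sqrt(2)/2)*(1/3))*(-102) = -2 + (sqrt(2)/6)*(-102) = -2 - 17*sqrt(2)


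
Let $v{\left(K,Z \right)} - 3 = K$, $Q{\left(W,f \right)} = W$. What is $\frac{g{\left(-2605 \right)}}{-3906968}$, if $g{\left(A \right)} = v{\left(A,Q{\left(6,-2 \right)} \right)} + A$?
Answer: $\frac{5207}{3906968} \approx 0.0013327$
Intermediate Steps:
$v{\left(K,Z \right)} = 3 + K$
$g{\left(A \right)} = 3 + 2 A$ ($g{\left(A \right)} = \left(3 + A\right) + A = 3 + 2 A$)
$\frac{g{\left(-2605 \right)}}{-3906968} = \frac{3 + 2 \left(-2605\right)}{-3906968} = \left(3 - 5210\right) \left(- \frac{1}{3906968}\right) = \left(-5207\right) \left(- \frac{1}{3906968}\right) = \frac{5207}{3906968}$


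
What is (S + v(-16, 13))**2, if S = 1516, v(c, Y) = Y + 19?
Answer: 2396304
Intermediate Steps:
v(c, Y) = 19 + Y
(S + v(-16, 13))**2 = (1516 + (19 + 13))**2 = (1516 + 32)**2 = 1548**2 = 2396304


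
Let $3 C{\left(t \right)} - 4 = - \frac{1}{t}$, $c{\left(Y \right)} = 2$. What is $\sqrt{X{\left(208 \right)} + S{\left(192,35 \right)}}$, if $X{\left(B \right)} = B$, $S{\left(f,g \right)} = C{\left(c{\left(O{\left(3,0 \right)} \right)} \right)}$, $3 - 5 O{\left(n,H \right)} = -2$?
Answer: $\frac{\sqrt{7530}}{6} \approx 14.463$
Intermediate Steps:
$O{\left(n,H \right)} = 1$ ($O{\left(n,H \right)} = \frac{3}{5} - - \frac{2}{5} = \frac{3}{5} + \frac{2}{5} = 1$)
$C{\left(t \right)} = \frac{4}{3} - \frac{1}{3 t}$ ($C{\left(t \right)} = \frac{4}{3} + \frac{\left(-1\right) \frac{1}{t}}{3} = \frac{4}{3} - \frac{1}{3 t}$)
$S{\left(f,g \right)} = \frac{7}{6}$ ($S{\left(f,g \right)} = \frac{-1 + 4 \cdot 2}{3 \cdot 2} = \frac{1}{3} \cdot \frac{1}{2} \left(-1 + 8\right) = \frac{1}{3} \cdot \frac{1}{2} \cdot 7 = \frac{7}{6}$)
$\sqrt{X{\left(208 \right)} + S{\left(192,35 \right)}} = \sqrt{208 + \frac{7}{6}} = \sqrt{\frac{1255}{6}} = \frac{\sqrt{7530}}{6}$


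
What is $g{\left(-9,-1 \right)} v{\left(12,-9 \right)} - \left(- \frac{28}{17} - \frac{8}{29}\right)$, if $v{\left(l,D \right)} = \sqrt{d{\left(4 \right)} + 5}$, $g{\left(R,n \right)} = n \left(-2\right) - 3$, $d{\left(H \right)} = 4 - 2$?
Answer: $\frac{948}{493} - \sqrt{7} \approx -0.72283$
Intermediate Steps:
$d{\left(H \right)} = 2$ ($d{\left(H \right)} = 4 - 2 = 2$)
$g{\left(R,n \right)} = -3 - 2 n$ ($g{\left(R,n \right)} = - 2 n - 3 = -3 - 2 n$)
$v{\left(l,D \right)} = \sqrt{7}$ ($v{\left(l,D \right)} = \sqrt{2 + 5} = \sqrt{7}$)
$g{\left(-9,-1 \right)} v{\left(12,-9 \right)} - \left(- \frac{28}{17} - \frac{8}{29}\right) = \left(-3 - -2\right) \sqrt{7} - \left(- \frac{28}{17} - \frac{8}{29}\right) = \left(-3 + 2\right) \sqrt{7} - - \frac{948}{493} = - \sqrt{7} + \left(\frac{8}{29} + \frac{28}{17}\right) = - \sqrt{7} + \frac{948}{493} = \frac{948}{493} - \sqrt{7}$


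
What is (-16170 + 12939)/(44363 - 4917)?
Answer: -3231/39446 ≈ -0.081909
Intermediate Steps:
(-16170 + 12939)/(44363 - 4917) = -3231/39446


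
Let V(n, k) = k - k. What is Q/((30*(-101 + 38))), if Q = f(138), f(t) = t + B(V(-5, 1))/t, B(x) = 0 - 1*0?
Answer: -23/315 ≈ -0.073016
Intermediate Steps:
V(n, k) = 0
B(x) = 0 (B(x) = 0 + 0 = 0)
f(t) = t (f(t) = t + 0/t = t + 0 = t)
Q = 138
Q/((30*(-101 + 38))) = 138/((30*(-101 + 38))) = 138/((30*(-63))) = 138/(-1890) = 138*(-1/1890) = -23/315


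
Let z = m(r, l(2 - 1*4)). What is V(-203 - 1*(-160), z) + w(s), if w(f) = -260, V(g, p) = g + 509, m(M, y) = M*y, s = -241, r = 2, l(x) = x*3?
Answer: 206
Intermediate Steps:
l(x) = 3*x
z = -12 (z = 2*(3*(2 - 1*4)) = 2*(3*(2 - 4)) = 2*(3*(-2)) = 2*(-6) = -12)
V(g, p) = 509 + g
V(-203 - 1*(-160), z) + w(s) = (509 + (-203 - 1*(-160))) - 260 = (509 + (-203 + 160)) - 260 = (509 - 43) - 260 = 466 - 260 = 206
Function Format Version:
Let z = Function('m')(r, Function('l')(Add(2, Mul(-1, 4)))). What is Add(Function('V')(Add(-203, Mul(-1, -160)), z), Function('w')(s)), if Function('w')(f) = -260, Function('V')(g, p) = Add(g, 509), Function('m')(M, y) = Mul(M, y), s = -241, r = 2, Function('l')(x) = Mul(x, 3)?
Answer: 206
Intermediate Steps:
Function('l')(x) = Mul(3, x)
z = -12 (z = Mul(2, Mul(3, Add(2, Mul(-1, 4)))) = Mul(2, Mul(3, Add(2, -4))) = Mul(2, Mul(3, -2)) = Mul(2, -6) = -12)
Function('V')(g, p) = Add(509, g)
Add(Function('V')(Add(-203, Mul(-1, -160)), z), Function('w')(s)) = Add(Add(509, Add(-203, Mul(-1, -160))), -260) = Add(Add(509, Add(-203, 160)), -260) = Add(Add(509, -43), -260) = Add(466, -260) = 206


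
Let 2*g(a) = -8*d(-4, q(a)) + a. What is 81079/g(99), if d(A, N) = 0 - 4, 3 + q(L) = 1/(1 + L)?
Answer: 162158/131 ≈ 1237.8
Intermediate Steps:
q(L) = -3 + 1/(1 + L)
d(A, N) = -4
g(a) = 16 + a/2 (g(a) = (-8*(-4) + a)/2 = (32 + a)/2 = 16 + a/2)
81079/g(99) = 81079/(16 + (½)*99) = 81079/(16 + 99/2) = 81079/(131/2) = 81079*(2/131) = 162158/131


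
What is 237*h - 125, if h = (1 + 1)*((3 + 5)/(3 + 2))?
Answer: 3167/5 ≈ 633.40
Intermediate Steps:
h = 16/5 (h = 2*(8/5) = 16/5 ≈ 3.2000)
237*h - 125 = 237*(16/5) - 125 = 3792/5 - 125 = 3167/5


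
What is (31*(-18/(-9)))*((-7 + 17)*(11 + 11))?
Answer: 13640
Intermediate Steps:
(31*(-18/(-9)))*((-7 + 17)*(11 + 11)) = (31*(-18*(-⅑)))*(10*22) = (31*2)*220 = 62*220 = 13640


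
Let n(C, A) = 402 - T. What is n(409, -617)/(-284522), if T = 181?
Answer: -221/284522 ≈ -0.00077674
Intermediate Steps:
n(C, A) = 221 (n(C, A) = 402 - 1*181 = 402 - 181 = 221)
n(409, -617)/(-284522) = 221/(-284522) = 221*(-1/284522) = -221/284522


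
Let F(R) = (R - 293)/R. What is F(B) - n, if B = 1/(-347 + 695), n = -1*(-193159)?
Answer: -295122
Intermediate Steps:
n = 193159
B = 1/348 ≈ 0.0028736
F(R) = (-293 + R)/R
F(B) - n = (-293 + 1/348)/(1/348) - 1*193159 = 348*(-101963/348) - 193159 = -101963 - 193159 = -295122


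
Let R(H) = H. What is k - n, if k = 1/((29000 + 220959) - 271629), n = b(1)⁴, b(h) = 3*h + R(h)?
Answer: -5547521/21670 ≈ -256.00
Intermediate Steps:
b(h) = 4*h (b(h) = 3*h + h = 4*h)
n = 256 (n = (4*1)⁴ = 4⁴ = 256)
k = -1/21670 (k = 1/(249959 - 271629) = 1/(-21670) = -1/21670 ≈ -4.6147e-5)
k - n = -1/21670 - 1*256 = -1/21670 - 256 = -5547521/21670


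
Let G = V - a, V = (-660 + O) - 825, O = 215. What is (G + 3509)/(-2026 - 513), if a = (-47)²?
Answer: -30/2539 ≈ -0.011816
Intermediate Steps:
V = -1270 (V = (-660 + 215) - 825 = -445 - 825 = -1270)
a = 2209
G = -3479 (G = -1270 - 1*2209 = -1270 - 2209 = -3479)
(G + 3509)/(-2026 - 513) = (-3479 + 3509)/(-2026 - 513) = 30/(-2539) = 30*(-1/2539) = -30/2539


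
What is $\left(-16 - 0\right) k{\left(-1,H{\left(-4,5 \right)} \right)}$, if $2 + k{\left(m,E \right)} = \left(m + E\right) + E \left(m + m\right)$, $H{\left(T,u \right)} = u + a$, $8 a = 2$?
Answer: $132$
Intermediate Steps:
$a = \frac{1}{4}$ ($a = \frac{1}{8} \cdot 2 = \frac{1}{4} \approx 0.25$)
$H{\left(T,u \right)} = \frac{1}{4} + u$ ($H{\left(T,u \right)} = u + \frac{1}{4} = \frac{1}{4} + u$)
$k{\left(m,E \right)} = -2 + E + m + 2 E m$ ($k{\left(m,E \right)} = -2 + \left(\left(m + E\right) + E \left(m + m\right)\right) = -2 + \left(\left(E + m\right) + E 2 m\right) = -2 + \left(\left(E + m\right) + 2 E m\right) = -2 + \left(E + m + 2 E m\right) = -2 + E + m + 2 E m$)
$\left(-16 - 0\right) k{\left(-1,H{\left(-4,5 \right)} \right)} = \left(-16 - 0\right) \left(-2 + \left(\frac{1}{4} + 5\right) - 1 + 2 \left(\frac{1}{4} + 5\right) \left(-1\right)\right) = \left(-16 + 0\right) \left(-2 + \frac{21}{4} - 1 + 2 \cdot \frac{21}{4} \left(-1\right)\right) = - 16 \left(-2 + \frac{21}{4} - 1 - \frac{21}{2}\right) = \left(-16\right) \left(- \frac{33}{4}\right) = 132$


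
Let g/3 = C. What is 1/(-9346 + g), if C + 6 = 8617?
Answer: 1/16487 ≈ 6.0654e-5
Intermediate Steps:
C = 8611 (C = -6 + 8617 = 8611)
g = 25833 (g = 3*8611 = 25833)
1/(-9346 + g) = 1/(-9346 + 25833) = 1/16487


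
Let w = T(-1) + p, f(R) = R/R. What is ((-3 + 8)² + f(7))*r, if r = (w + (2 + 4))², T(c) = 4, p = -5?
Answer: 650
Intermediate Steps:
f(R) = 1
w = -1 (w = 4 - 5 = -1)
r = 25 (r = (-1 + (2 + 4))² = (-1 + 6)² = 5² = 25)
((-3 + 8)² + f(7))*r = ((-3 + 8)² + 1)*25 = (5² + 1)*25 = (25 + 1)*25 = 26*25 = 650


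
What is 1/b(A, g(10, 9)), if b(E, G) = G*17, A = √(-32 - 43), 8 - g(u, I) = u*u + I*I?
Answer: -1/2941 ≈ -0.00034002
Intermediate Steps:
g(u, I) = 8 - I² - u² (g(u, I) = 8 - (u*u + I*I) = 8 - (u² + I²) = 8 - (I² + u²) = 8 + (-I² - u²) = 8 - I² - u²)
A = 5*I*√3 (A = √(-75) = 5*I*√3 ≈ 8.6602*I)
b(E, G) = 17*G
1/b(A, g(10, 9)) = 1/(17*(8 - 1*9² - 1*10²)) = 1/(17*(8 - 1*81 - 1*100)) = 1/(17*(8 - 81 - 100)) = 1/(17*(-173)) = 1/(-2941) = -1/2941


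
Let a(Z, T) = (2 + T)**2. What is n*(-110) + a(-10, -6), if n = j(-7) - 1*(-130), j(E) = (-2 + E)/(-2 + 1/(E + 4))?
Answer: -102958/7 ≈ -14708.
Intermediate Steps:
j(E) = (-2 + E)/(-2 + 1/(4 + E))
n = 937/7 (n = (8 - 1*(-7)**2 - 2*(-7))/(7 + 2*(-7)) - 1*(-130) = (8 - 1*49 + 14)/(7 - 14) + 130 = (8 - 49 + 14)/(-7) + 130 = -1/7*(-27) + 130 = 27/7 + 130 = 937/7 ≈ 133.86)
n*(-110) + a(-10, -6) = (937/7)*(-110) + (2 - 6)**2 = -103070/7 + (-4)**2 = -103070/7 + 16 = -102958/7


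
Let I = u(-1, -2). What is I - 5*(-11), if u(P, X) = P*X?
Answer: 57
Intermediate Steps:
I = 2 (I = -1*(-2) = 2)
I - 5*(-11) = 2 - 5*(-11) = 2 + 55 = 57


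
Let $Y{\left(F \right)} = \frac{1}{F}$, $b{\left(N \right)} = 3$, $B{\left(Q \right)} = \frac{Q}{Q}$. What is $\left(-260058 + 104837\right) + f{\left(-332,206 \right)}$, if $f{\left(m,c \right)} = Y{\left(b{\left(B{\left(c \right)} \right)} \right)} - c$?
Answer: $- \frac{466280}{3} \approx -1.5543 \cdot 10^{5}$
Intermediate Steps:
$B{\left(Q \right)} = 1$
$f{\left(m,c \right)} = \frac{1}{3} - c$
$\left(-260058 + 104837\right) + f{\left(-332,206 \right)} = \left(-260058 + 104837\right) + \left(\frac{1}{3} - 206\right) = -155221 + \left(\frac{1}{3} - 206\right) = -155221 - \frac{617}{3} = - \frac{466280}{3}$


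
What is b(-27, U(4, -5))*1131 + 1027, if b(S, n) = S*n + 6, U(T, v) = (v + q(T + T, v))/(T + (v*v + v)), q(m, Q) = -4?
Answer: 154115/8 ≈ 19264.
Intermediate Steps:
U(T, v) = (-4 + v)/(T + v + v²) (U(T, v) = (v - 4)/(T + (v*v + v)) = (-4 + v)/(T + (v² + v)) = (-4 + v)/(T + (v + v²)) = (-4 + v)/(T + v + v²))
b(S, n) = 6 + S*n
b(-27, U(4, -5))*1131 + 1027 = (6 - 27*(-4 - 5)/(4 - 5 + (-5)²))*1131 + 1027 = (6 - 27*(-9)/(4 - 5 + 25))*1131 + 1027 = (6 - 27*(-9)/24)*1131 + 1027 = (6 - 9*(-9)/8)*1131 + 1027 = (6 - 27*(-3/8))*1131 + 1027 = (6 + 81/8)*1131 + 1027 = (129/8)*1131 + 1027 = 145899/8 + 1027 = 154115/8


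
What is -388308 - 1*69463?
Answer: -457771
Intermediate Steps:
-388308 - 1*69463 = -388308 - 69463 = -457771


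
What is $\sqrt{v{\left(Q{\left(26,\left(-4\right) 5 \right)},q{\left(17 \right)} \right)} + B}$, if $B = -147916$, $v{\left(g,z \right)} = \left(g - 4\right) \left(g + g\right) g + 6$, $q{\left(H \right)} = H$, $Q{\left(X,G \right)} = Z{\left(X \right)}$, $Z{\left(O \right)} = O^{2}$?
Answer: $\sqrt{614027834} \approx 24780.0$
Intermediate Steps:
$Q{\left(X,G \right)} = X^{2}$
$v{\left(g,z \right)} = 6 + 2 g^{2} \left(-4 + g\right)$ ($v{\left(g,z \right)} = \left(-4 + g\right) 2 g g + 6 = 2 g \left(-4 + g\right) g + 6 = 2 g^{2} \left(-4 + g\right) + 6 = 6 + 2 g^{2} \left(-4 + g\right)$)
$\sqrt{v{\left(Q{\left(26,\left(-4\right) 5 \right)},q{\left(17 \right)} \right)} + B} = \sqrt{\left(6 - 8 \left(26^{2}\right)^{2} + 2 \left(26^{2}\right)^{3}\right) - 147916} = \sqrt{\left(6 - 8 \cdot 676^{2} + 2 \cdot 676^{3}\right) - 147916} = \sqrt{\left(6 - 3655808 + 2 \cdot 308915776\right) - 147916} = \sqrt{\left(6 - 3655808 + 617831552\right) - 147916} = \sqrt{614175750 - 147916} = \sqrt{614027834}$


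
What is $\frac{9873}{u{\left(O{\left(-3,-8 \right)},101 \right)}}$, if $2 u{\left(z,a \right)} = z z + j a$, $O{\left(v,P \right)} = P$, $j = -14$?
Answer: $- \frac{1097}{75} \approx -14.627$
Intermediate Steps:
$u{\left(z,a \right)} = \frac{z^{2}}{2} - 7 a$ ($u{\left(z,a \right)} = \frac{z z - 14 a}{2} = \frac{z^{2} - 14 a}{2} = \frac{z^{2}}{2} - 7 a$)
$\frac{9873}{u{\left(O{\left(-3,-8 \right)},101 \right)}} = \frac{9873}{\frac{\left(-8\right)^{2}}{2} - 707} = \frac{9873}{\frac{1}{2} \cdot 64 - 707} = \frac{9873}{32 - 707} = \frac{9873}{-675} = 9873 \left(- \frac{1}{675}\right) = - \frac{1097}{75}$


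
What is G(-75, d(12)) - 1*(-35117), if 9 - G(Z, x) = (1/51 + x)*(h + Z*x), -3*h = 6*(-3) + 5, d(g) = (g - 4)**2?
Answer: 52347833/153 ≈ 3.4214e+5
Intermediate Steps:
d(g) = (-4 + g)**2
h = 13/3 (h = -(6*(-3) + 5)/3 = -(-18 + 5)/3 = -1/3*(-13) = 13/3 ≈ 4.3333)
G(Z, x) = 9 - (1/51 + x)*(13/3 + Z*x)
G(-75, d(12)) - 1*(-35117) = (1364/153 - 13*(-4 + 12)**2/3 - 1*(-75)*((-4 + 12)**2)**2 - 1/51*(-75)*(-4 + 12)**2) - 1*(-35117) = (1364/153 - 13/3*8**2 - 1*(-75)*(8**2)**2 - 1/51*(-75)*8**2) + 35117 = (1364/153 - 13/3*64 - 1*(-75)*64**2 - 1/51*(-75)*64) + 35117 = (1364/153 - 832/3 - 1*(-75)*4096 + 1600/17) + 35117 = (1364/153 - 832/3 + 307200 + 1600/17) + 35117 = 46974932/153 + 35117 = 52347833/153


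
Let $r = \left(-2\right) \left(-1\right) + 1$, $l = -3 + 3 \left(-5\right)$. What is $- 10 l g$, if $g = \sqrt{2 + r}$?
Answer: $180 \sqrt{5} \approx 402.49$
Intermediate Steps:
$l = -18$ ($l = -3 - 15 = -18$)
$r = 3$ ($r = 2 + 1 = 3$)
$g = \sqrt{5}$ ($g = \sqrt{2 + 3} = \sqrt{5} \approx 2.2361$)
$- 10 l g = \left(-10\right) \left(-18\right) \sqrt{5} = 180 \sqrt{5}$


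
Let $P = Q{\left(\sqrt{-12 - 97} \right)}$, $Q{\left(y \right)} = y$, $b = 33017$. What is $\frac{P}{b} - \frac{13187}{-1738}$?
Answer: $\frac{13187}{1738} + \frac{i \sqrt{109}}{33017} \approx 7.5875 + 0.00031621 i$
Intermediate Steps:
$P = i \sqrt{109}$ ($P = \sqrt{-12 - 97} = \sqrt{-109} = i \sqrt{109} \approx 10.44 i$)
$\frac{P}{b} - \frac{13187}{-1738} = \frac{i \sqrt{109}}{33017} - \frac{13187}{-1738} = i \sqrt{109} \cdot \frac{1}{33017} - - \frac{13187}{1738} = \frac{i \sqrt{109}}{33017} + \frac{13187}{1738} = \frac{13187}{1738} + \frac{i \sqrt{109}}{33017}$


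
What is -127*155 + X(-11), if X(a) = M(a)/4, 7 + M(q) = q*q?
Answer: -39313/2 ≈ -19657.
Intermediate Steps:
M(q) = -7 + q**2 (M(q) = -7 + q*q = -7 + q**2)
X(a) = -7/4 + a**2/4 (X(a) = (-7 + a**2)/4 = (-7 + a**2)*(1/4) = -7/4 + a**2/4)
-127*155 + X(-11) = -127*155 + (-7/4 + (1/4)*(-11)**2) = -19685 + (-7/4 + (1/4)*121) = -19685 + (-7/4 + 121/4) = -19685 + 57/2 = -39313/2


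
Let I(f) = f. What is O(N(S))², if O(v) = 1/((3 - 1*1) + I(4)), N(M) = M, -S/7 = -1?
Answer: 1/36 ≈ 0.027778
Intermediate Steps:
S = 7 (S = -7*(-1) = 7)
O(v) = ⅙ (O(v) = 1/((3 - 1*1) + 4) = 1/((3 - 1) + 4) = 1/(2 + 4) = 1/6 = ⅙)
O(N(S))² = (⅙)² = 1/36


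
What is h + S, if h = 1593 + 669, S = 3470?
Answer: 5732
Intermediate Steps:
h = 2262
h + S = 2262 + 3470 = 5732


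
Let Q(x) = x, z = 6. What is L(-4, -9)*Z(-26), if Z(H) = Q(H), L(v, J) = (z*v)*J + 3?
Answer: -5694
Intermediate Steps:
L(v, J) = 3 + 6*J*v (L(v, J) = (6*v)*J + 3 = 6*J*v + 3 = 3 + 6*J*v)
Z(H) = H
L(-4, -9)*Z(-26) = (3 + 6*(-9)*(-4))*(-26) = (3 + 216)*(-26) = 219*(-26) = -5694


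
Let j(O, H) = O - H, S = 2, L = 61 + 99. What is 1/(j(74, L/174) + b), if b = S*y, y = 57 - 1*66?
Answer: 87/4792 ≈ 0.018155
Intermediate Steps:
L = 160
y = -9 (y = 57 - 66 = -9)
b = -18 (b = 2*(-9) = -18)
1/(j(74, L/174) + b) = 1/((74 - 160/174) - 18) = 1/((74 - 1*80/87) - 18) = 1/((74 - 80/87) - 18) = 1/(6358/87 - 18) = 1/(4792/87) = 87/4792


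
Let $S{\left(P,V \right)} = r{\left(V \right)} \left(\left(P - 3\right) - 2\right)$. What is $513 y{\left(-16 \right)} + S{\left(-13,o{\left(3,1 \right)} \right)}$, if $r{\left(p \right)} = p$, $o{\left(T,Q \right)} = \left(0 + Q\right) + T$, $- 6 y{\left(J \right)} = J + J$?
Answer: $2664$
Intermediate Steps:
$y{\left(J \right)} = - \frac{J}{3}$ ($y{\left(J \right)} = - \frac{J + J}{6} = - \frac{2 J}{6} = - \frac{J}{3}$)
$o{\left(T,Q \right)} = Q + T$
$S{\left(P,V \right)} = V \left(-5 + P\right)$ ($S{\left(P,V \right)} = V \left(\left(P - 3\right) - 2\right) = V \left(\left(-3 + P\right) - 2\right) = V \left(-5 + P\right)$)
$513 y{\left(-16 \right)} + S{\left(-13,o{\left(3,1 \right)} \right)} = 513 \left(\left(- \frac{1}{3}\right) \left(-16\right)\right) + \left(1 + 3\right) \left(-5 - 13\right) = 513 \cdot \frac{16}{3} + 4 \left(-18\right) = 2736 - 72 = 2664$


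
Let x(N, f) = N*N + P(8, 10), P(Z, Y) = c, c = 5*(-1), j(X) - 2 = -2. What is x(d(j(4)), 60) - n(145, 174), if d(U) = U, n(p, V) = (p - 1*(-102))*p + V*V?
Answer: -66096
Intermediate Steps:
n(p, V) = V² + p*(102 + p) (n(p, V) = (p + 102)*p + V² = (102 + p)*p + V² = p*(102 + p) + V² = V² + p*(102 + p))
j(X) = 0 (j(X) = 2 - 2 = 0)
c = -5
P(Z, Y) = -5
x(N, f) = -5 + N² (x(N, f) = N*N - 5 = N² - 5 = -5 + N²)
x(d(j(4)), 60) - n(145, 174) = (-5 + 0²) - (174² + 145² + 102*145) = (-5 + 0) - (30276 + 21025 + 14790) = -5 - 1*66091 = -5 - 66091 = -66096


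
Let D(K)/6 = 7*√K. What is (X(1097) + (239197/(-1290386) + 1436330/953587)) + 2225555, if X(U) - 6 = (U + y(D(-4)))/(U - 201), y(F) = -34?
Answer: 1226868369655608801197/551261900932736 ≈ 2.2256e+6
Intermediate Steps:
D(K) = 42*√K (D(K) = 6*(7*√K) = 42*√K)
X(U) = 6 + (-34 + U)/(-201 + U) (X(U) = 6 + (U - 34)/(U - 201) = 6 + (-34 + U)/(-201 + U))
(X(1097) + (239197/(-1290386) + 1436330/953587)) + 2225555 = ((-1240 + 7*1097)/(-201 + 1097) + (239197/(-1290386) + 1436330/953587)) + 2225555 = ((-1240 + 7679)/896 + (239197*(-1/1290386) + 1436330*(1/953587))) + 2225555 = ((1/896)*6439 + (-239197/1290386 + 1436330/953587)) + 2225555 = (6439/896 + 1625324973741/1230495314582) + 2225555 = 4689725253532717/551261900932736 + 2225555 = 1226868369655608801197/551261900932736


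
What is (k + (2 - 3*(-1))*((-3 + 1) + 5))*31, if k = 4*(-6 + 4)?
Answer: 217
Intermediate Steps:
k = -8 (k = 4*(-2) = -8)
(k + (2 - 3*(-1))*((-3 + 1) + 5))*31 = (-8 + (2 - 3*(-1))*((-3 + 1) + 5))*31 = (-8 + (2 + 3)*(-2 + 5))*31 = (-8 + 5*3)*31 = (-8 + 15)*31 = 7*31 = 217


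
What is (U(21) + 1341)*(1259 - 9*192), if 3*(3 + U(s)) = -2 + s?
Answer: -1891477/3 ≈ -6.3049e+5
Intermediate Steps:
U(s) = -11/3 + s/3 (U(s) = -3 + (-2 + s)/3 = -3 + (-⅔ + s/3) = -11/3 + s/3)
(U(21) + 1341)*(1259 - 9*192) = ((-11/3 + (⅓)*21) + 1341)*(1259 - 9*192) = ((-11/3 + 7) + 1341)*(1259 - 1728) = (10/3 + 1341)*(-469) = (4033/3)*(-469) = -1891477/3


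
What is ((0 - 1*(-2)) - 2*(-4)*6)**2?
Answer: 2500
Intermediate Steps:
((0 - 1*(-2)) - 2*(-4)*6)**2 = ((0 + 2) + 8*6)**2 = (2 + 48)**2 = 50**2 = 2500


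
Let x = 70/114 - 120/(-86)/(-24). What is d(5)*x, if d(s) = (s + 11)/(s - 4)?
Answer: 21800/2451 ≈ 8.8943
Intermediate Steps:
d(s) = (11 + s)/(-4 + s)
x = 2725/4902 (x = 70*(1/114) - 120*(-1/86)*(-1/24) = 35/57 + (60/43)*(-1/24) = 35/57 - 5/86 = 2725/4902 ≈ 0.55590)
d(5)*x = ((11 + 5)/(-4 + 5))*(2725/4902) = (16/1)*(2725/4902) = (1*16)*(2725/4902) = 16*(2725/4902) = 21800/2451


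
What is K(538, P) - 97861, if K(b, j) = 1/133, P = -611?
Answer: -13015512/133 ≈ -97861.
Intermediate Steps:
K(b, j) = 1/133
K(538, P) - 97861 = 1/133 - 97861 = -13015512/133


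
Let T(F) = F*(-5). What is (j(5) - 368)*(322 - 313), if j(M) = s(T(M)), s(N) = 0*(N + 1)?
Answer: -3312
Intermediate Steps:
T(F) = -5*F
s(N) = 0 (s(N) = 0*(1 + N) = 0)
j(M) = 0
(j(5) - 368)*(322 - 313) = (0 - 368)*(322 - 313) = -368*9 = -3312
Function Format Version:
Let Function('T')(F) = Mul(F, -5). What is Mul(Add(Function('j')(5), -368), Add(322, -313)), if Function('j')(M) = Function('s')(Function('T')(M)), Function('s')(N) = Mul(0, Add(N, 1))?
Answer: -3312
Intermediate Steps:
Function('T')(F) = Mul(-5, F)
Function('s')(N) = 0 (Function('s')(N) = Mul(0, Add(1, N)) = 0)
Function('j')(M) = 0
Mul(Add(Function('j')(5), -368), Add(322, -313)) = Mul(Add(0, -368), Add(322, -313)) = Mul(-368, 9) = -3312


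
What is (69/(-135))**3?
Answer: -12167/91125 ≈ -0.13352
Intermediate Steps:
(69/(-135))**3 = (69*(-1/135))**3 = (-23/45)**3 = -12167/91125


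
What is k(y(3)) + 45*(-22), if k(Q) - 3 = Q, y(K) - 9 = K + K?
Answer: -972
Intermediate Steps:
y(K) = 9 + 2*K (y(K) = 9 + (K + K) = 9 + 2*K)
k(Q) = 3 + Q
k(y(3)) + 45*(-22) = (3 + (9 + 2*3)) + 45*(-22) = (3 + (9 + 6)) - 990 = (3 + 15) - 990 = 18 - 990 = -972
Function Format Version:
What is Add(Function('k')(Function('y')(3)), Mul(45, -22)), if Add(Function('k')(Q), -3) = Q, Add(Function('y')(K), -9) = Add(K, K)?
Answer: -972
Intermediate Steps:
Function('y')(K) = Add(9, Mul(2, K)) (Function('y')(K) = Add(9, Add(K, K)) = Add(9, Mul(2, K)))
Function('k')(Q) = Add(3, Q)
Add(Function('k')(Function('y')(3)), Mul(45, -22)) = Add(Add(3, Add(9, Mul(2, 3))), Mul(45, -22)) = Add(Add(3, Add(9, 6)), -990) = Add(Add(3, 15), -990) = Add(18, -990) = -972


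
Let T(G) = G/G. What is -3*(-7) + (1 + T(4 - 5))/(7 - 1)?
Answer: 64/3 ≈ 21.333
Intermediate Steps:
T(G) = 1
-3*(-7) + (1 + T(4 - 5))/(7 - 1) = -3*(-7) + (1 + 1)/(7 - 1) = 21 + 2/6 = 21 + 2*(⅙) = 21 + ⅓ = 64/3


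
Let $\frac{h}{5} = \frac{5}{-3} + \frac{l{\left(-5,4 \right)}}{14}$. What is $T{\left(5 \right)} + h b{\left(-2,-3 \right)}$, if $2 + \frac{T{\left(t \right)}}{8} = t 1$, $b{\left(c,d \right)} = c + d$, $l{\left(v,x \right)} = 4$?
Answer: $\frac{1229}{21} \approx 58.524$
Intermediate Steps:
$T{\left(t \right)} = -16 + 8 t$ ($T{\left(t \right)} = -16 + 8 t 1 = -16 + 8 t$)
$h = - \frac{145}{21}$ ($h = 5 \left(\frac{5}{-3} + \frac{4}{14}\right) = 5 \left(5 \left(- \frac{1}{3}\right) + 4 \cdot \frac{1}{14}\right) = 5 \left(- \frac{5}{3} + \frac{2}{7}\right) = 5 \left(- \frac{29}{21}\right) = - \frac{145}{21} \approx -6.9048$)
$T{\left(5 \right)} + h b{\left(-2,-3 \right)} = \left(-16 + 8 \cdot 5\right) - \frac{145 \left(-2 - 3\right)}{21} = \left(-16 + 40\right) - - \frac{725}{21} = 24 + \frac{725}{21} = \frac{1229}{21}$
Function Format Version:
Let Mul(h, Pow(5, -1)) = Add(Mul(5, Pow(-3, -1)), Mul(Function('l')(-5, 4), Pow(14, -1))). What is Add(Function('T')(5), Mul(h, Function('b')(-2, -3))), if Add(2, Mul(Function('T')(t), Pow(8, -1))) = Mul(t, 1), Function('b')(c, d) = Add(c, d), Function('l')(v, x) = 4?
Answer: Rational(1229, 21) ≈ 58.524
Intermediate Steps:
Function('T')(t) = Add(-16, Mul(8, t)) (Function('T')(t) = Add(-16, Mul(8, Mul(t, 1))) = Add(-16, Mul(8, t)))
h = Rational(-145, 21) (h = Mul(5, Add(Mul(5, Pow(-3, -1)), Mul(4, Pow(14, -1)))) = Mul(5, Add(Mul(5, Rational(-1, 3)), Mul(4, Rational(1, 14)))) = Mul(5, Add(Rational(-5, 3), Rational(2, 7))) = Mul(5, Rational(-29, 21)) = Rational(-145, 21) ≈ -6.9048)
Add(Function('T')(5), Mul(h, Function('b')(-2, -3))) = Add(Add(-16, Mul(8, 5)), Mul(Rational(-145, 21), Add(-2, -3))) = Add(Add(-16, 40), Mul(Rational(-145, 21), -5)) = Add(24, Rational(725, 21)) = Rational(1229, 21)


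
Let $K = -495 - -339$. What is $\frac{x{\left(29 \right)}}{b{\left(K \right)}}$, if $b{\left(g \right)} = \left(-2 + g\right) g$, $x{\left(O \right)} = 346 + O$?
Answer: $\frac{125}{8216} \approx 0.015214$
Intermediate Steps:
$K = -156$ ($K = -495 + 339 = -156$)
$b{\left(g \right)} = g \left(-2 + g\right)$
$\frac{x{\left(29 \right)}}{b{\left(K \right)}} = \frac{346 + 29}{\left(-156\right) \left(-2 - 156\right)} = \frac{375}{\left(-156\right) \left(-158\right)} = \frac{375}{24648} = 375 \cdot \frac{1}{24648} = \frac{125}{8216}$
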